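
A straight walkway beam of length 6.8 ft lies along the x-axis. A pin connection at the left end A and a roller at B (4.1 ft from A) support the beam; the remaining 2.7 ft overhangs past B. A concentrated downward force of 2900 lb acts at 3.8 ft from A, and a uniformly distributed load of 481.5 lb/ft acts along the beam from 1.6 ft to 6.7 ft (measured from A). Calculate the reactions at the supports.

Resultant of the distributed load: 481.5 × 5.1 = 2455.65 lb at 4.15 ft from A.
Taking moments about A: B_y·4.1 − 2900·3.8 − (481.5·5.1)·4.15 = 0 → B_y = 21210.9475/4.1 = 5173.4 ≈ 5173 lb.
ΣF_y = 0: A_y + 5173.4 − 2900 − 481.5·5.1 = 0 → A_y = 182.2 lb.
ΣF_x = 0: no horizontal applied forces, so A_x = 0.

A_x = 0, A_y = 182.2 lb, B_y = 5173 lb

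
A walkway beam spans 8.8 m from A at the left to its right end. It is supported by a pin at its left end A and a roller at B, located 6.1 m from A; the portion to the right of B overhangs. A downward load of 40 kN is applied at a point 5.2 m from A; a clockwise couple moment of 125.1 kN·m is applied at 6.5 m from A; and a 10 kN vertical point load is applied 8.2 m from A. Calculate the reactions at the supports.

A_x = 0, A_y = -18.05 kN, B_y = 68.05 kN

ΣM about A: B_y·6.1 − 40·5.2 − 125.1 − 10·8.2 = 0 → B_y = 415.1/6.1 = 68.0492 ≈ 68.05 kN.
ΣF_y = 0: A_y + 68.0492 − 40 − 10 = 0 → A_y = -18.05 kN.
ΣF_x = 0: no horizontal applied forces, so A_x = 0.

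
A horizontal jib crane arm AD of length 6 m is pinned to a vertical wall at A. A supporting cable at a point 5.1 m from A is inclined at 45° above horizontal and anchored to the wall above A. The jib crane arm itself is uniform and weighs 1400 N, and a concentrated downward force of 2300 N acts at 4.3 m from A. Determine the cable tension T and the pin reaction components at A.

ΣM about A: T·sin45°·5.1 − 1400·3 − 2300·4.3 = 0 → T = 14090/(5.1·0.707107) = 3907.11 ≈ 3907 N.
ΣF_x = 0: A_x − T·cos45° = 0 → A_x = 3907.11 × 0.707107 = 2763 N.
ΣF_y = 0: A_y + T·sin45° − 1400 − 2300 = 0 → A_y = 3700 − 3907.11 × 0.707107 = 937.3 N.

T = 3907 N, A_x = 2763 N, A_y = 937.3 N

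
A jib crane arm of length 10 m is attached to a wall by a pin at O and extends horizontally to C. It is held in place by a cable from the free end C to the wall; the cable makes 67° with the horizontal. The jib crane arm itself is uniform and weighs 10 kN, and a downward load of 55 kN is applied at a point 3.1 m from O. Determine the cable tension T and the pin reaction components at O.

T = 23.95 kN, O_x = 9.360 kN, O_y = 42.95 kN

ΣM about O: T·sin67°·10 − 10·5 − 55·3.1 = 0 → T = 220.5/(10·0.920505) = 23.9542 ≈ 23.95 kN.
ΣF_x = 0: O_x − T·cos67° = 0 → O_x = 23.9542 × 0.390731 = 9.360 kN.
ΣF_y = 0: O_y + T·sin67° − 10 − 55 = 0 → O_y = 65 − 23.9542 × 0.920505 = 42.95 kN.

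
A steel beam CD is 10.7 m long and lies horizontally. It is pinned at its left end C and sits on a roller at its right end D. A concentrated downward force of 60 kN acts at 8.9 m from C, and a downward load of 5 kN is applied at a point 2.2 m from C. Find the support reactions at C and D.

C_x = 0, C_y = 14.07 kN, D_y = 50.93 kN

Moments about C: D_y·10.7 − 60·8.9 − 5·2.2 = 0 → D_y = 545/10.7 = 50.9346 ≈ 50.93 kN.
ΣF_y = 0: C_y + 50.9346 − 60 − 5 = 0 → C_y = 14.07 kN.
ΣF_x = 0: no horizontal applied forces, so C_x = 0.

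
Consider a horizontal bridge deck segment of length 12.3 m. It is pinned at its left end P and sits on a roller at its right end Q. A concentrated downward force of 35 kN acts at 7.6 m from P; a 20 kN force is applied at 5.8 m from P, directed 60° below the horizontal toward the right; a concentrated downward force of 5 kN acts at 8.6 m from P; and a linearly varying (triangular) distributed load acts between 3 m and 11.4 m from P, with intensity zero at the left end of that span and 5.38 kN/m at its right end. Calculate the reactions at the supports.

Resultant of the triangular load: ½ × 5.38 × 8.4 = 22.596 kN, acting at 8.6 m from P (one-third of the span from the peak).
Moments about P: Q_y·12.3 − 35·7.6 − 20·sin60°·5.8 − 5·8.6 − (½·5.38·8.4)·8.6 = 0 → Q_y = 603.785/12.3 = 49.0882 ≈ 49.09 kN.
ΣF_y = 0: P_y + 49.0882 − 35 − 20·sin60° − 5 − ½·5.38·8.4 = 0 → P_y = 30.83 kN.
ΣF_x = 0: P_x + 20·cos60° = 0 → P_x = -10.00 kN.

P_x = -10.00 kN, P_y = 30.83 kN, Q_y = 49.09 kN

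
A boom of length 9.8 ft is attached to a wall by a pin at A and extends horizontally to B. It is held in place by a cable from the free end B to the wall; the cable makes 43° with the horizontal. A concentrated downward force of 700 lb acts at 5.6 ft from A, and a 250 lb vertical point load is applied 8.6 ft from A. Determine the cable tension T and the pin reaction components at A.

ΣM about A: T·sin43°·9.8 − 700·5.6 − 250·8.6 = 0 → T = 6070/(9.8·0.681998) = 908.196 ≈ 908.2 lb.
ΣF_x = 0: A_x − T·cos43° = 0 → A_x = 908.196 × 0.731354 = 664.2 lb.
ΣF_y = 0: A_y + T·sin43° − 700 − 250 = 0 → A_y = 950 − 908.196 × 0.681998 = 330.6 lb.

T = 908.2 lb, A_x = 664.2 lb, A_y = 330.6 lb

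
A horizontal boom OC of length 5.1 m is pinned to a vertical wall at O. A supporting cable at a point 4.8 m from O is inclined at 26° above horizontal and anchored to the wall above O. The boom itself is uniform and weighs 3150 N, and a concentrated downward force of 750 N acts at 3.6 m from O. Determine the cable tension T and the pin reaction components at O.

T = 5101 N, O_x = 4584 N, O_y = 1664 N

ΣM about O: T·sin26°·4.8 − 3150·2.55 − 750·3.6 = 0 → T = 10732.5/(4.8·0.438371) = 5100.56 ≈ 5101 N.
ΣF_x = 0: O_x − T·cos26° = 0 → O_x = 5100.56 × 0.898794 = 4584 N.
ΣF_y = 0: O_y + T·sin26° − 3150 − 750 = 0 → O_y = 3900 − 5100.56 × 0.438371 = 1664 N.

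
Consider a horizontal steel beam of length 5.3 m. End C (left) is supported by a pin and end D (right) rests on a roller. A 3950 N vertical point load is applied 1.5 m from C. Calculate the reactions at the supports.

C_x = 0, C_y = 2832 N, D_y = 1118 N

Moments about C: D_y·5.3 − 3950·1.5 = 0 → D_y = 5925/5.3 = 1117.92 ≈ 1118 N.
ΣF_y = 0: C_y + 1117.92 − 3950 = 0 → C_y = 2832 N.
ΣF_x = 0: no horizontal applied forces, so C_x = 0.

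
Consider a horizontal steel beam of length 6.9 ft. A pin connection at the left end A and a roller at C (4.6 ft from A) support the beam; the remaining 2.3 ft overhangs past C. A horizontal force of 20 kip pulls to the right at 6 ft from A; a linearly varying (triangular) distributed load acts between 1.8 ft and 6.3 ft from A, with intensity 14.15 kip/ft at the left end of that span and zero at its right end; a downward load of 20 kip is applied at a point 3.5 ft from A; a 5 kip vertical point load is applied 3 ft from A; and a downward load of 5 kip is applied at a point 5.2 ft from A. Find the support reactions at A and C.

A_x = -20.00 kip, A_y = 14.87 kip, C_y = 46.97 kip

Resultant of the triangular load: ½ × 14.15 × 4.5 = 31.8375 kip, acting at 3.3 ft from A (one-third of the span from the peak).
ΣM about A: C_y·4.6 − (½·14.15·4.5)·3.3 − 20·3.5 − 5·3 − 5·5.2 = 0 → C_y = 216.06375/4.6 = 46.9704 ≈ 46.97 kip.
ΣF_y = 0: A_y + 46.9704 − ½·14.15·4.5 − 20 − 5 − 5 = 0 → A_y = 14.87 kip.
ΣF_x = 0: A_x + 20 = 0 → A_x = -20.00 kip.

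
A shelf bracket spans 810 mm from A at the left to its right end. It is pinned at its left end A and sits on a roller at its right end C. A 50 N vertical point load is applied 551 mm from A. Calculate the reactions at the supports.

A_x = 0, A_y = 15.99 N, C_y = 34.01 N

ΣM about A: C_y·810 − 50·551 = 0 → C_y = 27550/810 = 34.0123 ≈ 34.01 N.
ΣF_y = 0: A_y + 34.0123 − 50 = 0 → A_y = 15.99 N.
ΣF_x = 0: no horizontal applied forces, so A_x = 0.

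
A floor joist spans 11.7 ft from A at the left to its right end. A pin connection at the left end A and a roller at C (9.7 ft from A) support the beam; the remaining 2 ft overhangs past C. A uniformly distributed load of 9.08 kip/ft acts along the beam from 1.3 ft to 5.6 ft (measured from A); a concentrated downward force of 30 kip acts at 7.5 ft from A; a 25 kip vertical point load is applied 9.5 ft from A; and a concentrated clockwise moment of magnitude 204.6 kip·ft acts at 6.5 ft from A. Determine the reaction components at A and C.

Resultant of the distributed load: 9.08 × 4.3 = 39.044 kip at 3.45 ft from A.
ΣM about A: C_y·9.7 − (9.08·4.3)·3.45 − 30·7.5 − 25·9.5 − 204.6 = 0 → C_y = 801.8018/9.7 = 82.66 kip.
ΣF_y = 0: A_y + 82.66 − 9.08·4.3 − 30 − 25 = 0 → A_y = 11.38 kip.
ΣF_x = 0: no horizontal applied forces, so A_x = 0.

A_x = 0, A_y = 11.38 kip, C_y = 82.66 kip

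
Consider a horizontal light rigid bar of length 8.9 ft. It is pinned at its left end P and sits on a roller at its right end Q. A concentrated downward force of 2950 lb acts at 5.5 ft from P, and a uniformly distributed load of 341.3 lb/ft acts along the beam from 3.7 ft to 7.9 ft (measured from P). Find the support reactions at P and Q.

Resultant of the distributed load: 341.3 × 4.2 = 1433.46 lb at 5.8 ft from P.
Taking moments about P: Q_y·8.9 − 2950·5.5 − (341.3·4.2)·5.8 = 0 → Q_y = 24539.068/8.9 = 2757.2 ≈ 2757 lb.
ΣF_y = 0: P_y + 2757.2 − 2950 − 341.3·4.2 = 0 → P_y = 1626 lb.
ΣF_x = 0: no horizontal applied forces, so P_x = 0.

P_x = 0, P_y = 1626 lb, Q_y = 2757 lb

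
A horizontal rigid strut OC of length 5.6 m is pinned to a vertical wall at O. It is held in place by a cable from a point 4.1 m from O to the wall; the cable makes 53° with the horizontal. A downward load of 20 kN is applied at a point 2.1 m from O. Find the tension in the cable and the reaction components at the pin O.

T = 12.83 kN, O_x = 7.719 kN, O_y = 9.756 kN

ΣM about O: T·sin53°·4.1 − 20·2.1 = 0 → T = 42/(4.1·0.798636) = 12.8267 ≈ 12.83 kN.
ΣF_x = 0: O_x − T·cos53° = 0 → O_x = 12.8267 × 0.601815 = 7.719 kN.
ΣF_y = 0: O_y + T·sin53° − 20 = 0 → O_y = 20 − 12.8267 × 0.798636 = 9.756 kN.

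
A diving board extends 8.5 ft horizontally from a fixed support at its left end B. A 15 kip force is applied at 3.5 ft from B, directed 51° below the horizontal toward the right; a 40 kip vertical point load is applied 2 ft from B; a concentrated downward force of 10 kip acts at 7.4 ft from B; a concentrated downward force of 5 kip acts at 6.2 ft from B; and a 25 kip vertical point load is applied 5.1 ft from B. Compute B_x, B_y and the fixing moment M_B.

ΣF_x = 0: B_x + 15·cos51° = 0 → B_x = -9.440 kip.
ΣF_y = 0: B_y − 15·sin51° − 40 − 10 − 5 − 25 = 0 → B_y = 91.66 kip.
ΣM about B: M_B − 15·sin51°·3.5 − 40·2 − 10·7.4 − 5·6.2 − 25·5.1 = 0 → M_B = 353.3 kip·ft.

B_x = -9.440 kip, B_y = 91.66 kip, M_B = 353.3 kip·ft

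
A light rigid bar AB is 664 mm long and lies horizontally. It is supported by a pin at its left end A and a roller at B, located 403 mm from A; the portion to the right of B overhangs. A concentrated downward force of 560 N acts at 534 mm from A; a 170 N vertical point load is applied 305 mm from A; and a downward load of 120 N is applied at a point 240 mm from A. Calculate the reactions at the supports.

A_x = 0, A_y = -92.16 N, B_y = 942.2 N

ΣM about A: B_y·403 − 560·534 − 170·305 − 120·240 = 0 → B_y = 379690/403 = 942.159 ≈ 942.2 N.
ΣF_y = 0: A_y + 942.159 − 560 − 170 − 120 = 0 → A_y = -92.16 N.
ΣF_x = 0: no horizontal applied forces, so A_x = 0.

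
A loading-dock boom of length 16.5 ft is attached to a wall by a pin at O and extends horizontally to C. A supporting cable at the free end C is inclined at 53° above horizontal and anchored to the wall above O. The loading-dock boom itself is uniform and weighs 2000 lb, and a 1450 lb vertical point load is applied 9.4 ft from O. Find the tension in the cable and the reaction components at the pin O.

T = 2286 lb, O_x = 1376 lb, O_y = 1624 lb

ΣM about O: T·sin53°·16.5 − 2000·8.25 − 1450·9.4 = 0 → T = 30130/(16.5·0.798636) = 2286.47 ≈ 2286 lb.
ΣF_x = 0: O_x − T·cos53° = 0 → O_x = 2286.47 × 0.601815 = 1376 lb.
ΣF_y = 0: O_y + T·sin53° − 2000 − 1450 = 0 → O_y = 3450 − 2286.47 × 0.798636 = 1624 lb.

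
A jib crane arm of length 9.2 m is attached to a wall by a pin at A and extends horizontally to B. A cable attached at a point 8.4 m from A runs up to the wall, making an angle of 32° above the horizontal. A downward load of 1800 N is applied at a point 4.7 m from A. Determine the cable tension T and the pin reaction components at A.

T = 1901 N, A_x = 1612 N, A_y = 792.9 N

ΣM about A: T·sin32°·8.4 − 1800·4.7 = 0 → T = 8460/(8.4·0.529919) = 1900.56 ≈ 1901 N.
ΣF_x = 0: A_x − T·cos32° = 0 → A_x = 1900.56 × 0.848048 = 1612 N.
ΣF_y = 0: A_y + T·sin32° − 1800 = 0 → A_y = 1800 − 1900.56 × 0.529919 = 792.9 N.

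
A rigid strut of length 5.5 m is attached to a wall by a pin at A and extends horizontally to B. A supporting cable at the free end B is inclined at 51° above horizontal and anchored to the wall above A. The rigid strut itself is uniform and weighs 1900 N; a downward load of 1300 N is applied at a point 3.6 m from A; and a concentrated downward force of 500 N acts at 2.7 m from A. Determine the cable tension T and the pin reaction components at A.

T = 2633 N, A_x = 1657 N, A_y = 1654 N

ΣM about A: T·sin51°·5.5 − 1900·2.75 − 1300·3.6 − 500·2.7 = 0 → T = 11255/(5.5·0.777146) = 2633.18 ≈ 2633 N.
ΣF_x = 0: A_x − T·cos51° = 0 → A_x = 2633.18 × 0.62932 = 1657 N.
ΣF_y = 0: A_y + T·sin51° − 1900 − 1300 − 500 = 0 → A_y = 3700 − 2633.18 × 0.777146 = 1654 N.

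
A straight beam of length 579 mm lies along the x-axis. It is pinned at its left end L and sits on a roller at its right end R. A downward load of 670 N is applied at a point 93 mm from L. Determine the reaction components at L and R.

ΣM about L: R_y·579 − 670·93 = 0 → R_y = 62310/579 = 107.617 ≈ 107.6 N.
ΣF_y = 0: L_y + 107.617 − 670 = 0 → L_y = 562.4 N.
ΣF_x = 0: no horizontal applied forces, so L_x = 0.

L_x = 0, L_y = 562.4 N, R_y = 107.6 N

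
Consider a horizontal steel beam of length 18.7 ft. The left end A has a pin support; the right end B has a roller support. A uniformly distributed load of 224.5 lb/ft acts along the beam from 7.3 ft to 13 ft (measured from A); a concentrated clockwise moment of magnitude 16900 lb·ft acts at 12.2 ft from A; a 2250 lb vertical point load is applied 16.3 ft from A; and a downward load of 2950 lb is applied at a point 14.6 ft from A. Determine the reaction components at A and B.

A_x = 0, A_y = 616.9 lb, B_y = 5863 lb

Resultant of the distributed load: 224.5 × 5.7 = 1279.65 lb at 10.15 ft from A.
Taking moments about A: B_y·18.7 − (224.5·5.7)·10.15 − 16900 − 2250·16.3 − 2950·14.6 = 0 → B_y = 109633/18.7 = 5862.73 ≈ 5863 lb.
ΣF_y = 0: A_y + 5862.73 − 224.5·5.7 − 2250 − 2950 = 0 → A_y = 616.9 lb.
ΣF_x = 0: no horizontal applied forces, so A_x = 0.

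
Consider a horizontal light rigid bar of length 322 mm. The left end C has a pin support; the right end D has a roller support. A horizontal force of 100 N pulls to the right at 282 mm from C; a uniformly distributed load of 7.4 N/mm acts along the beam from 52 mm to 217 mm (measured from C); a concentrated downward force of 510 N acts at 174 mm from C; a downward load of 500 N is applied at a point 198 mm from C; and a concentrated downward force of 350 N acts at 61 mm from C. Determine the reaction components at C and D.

Resultant of the distributed load: 7.4 × 165 = 1221 N at 134.5 mm from C.
Taking moments about C: D_y·322 − (7.4·165)·134.5 − 510·174 − 500·198 − 350·61 = 0 → D_y = 373314.5/322 = 1159.36 ≈ 1159 N.
ΣF_y = 0: C_y + 1159.36 − 7.4·165 − 510 − 500 − 350 = 0 → C_y = 1422 N.
ΣF_x = 0: C_x + 100 = 0 → C_x = -100.0 N.

C_x = -100.0 N, C_y = 1422 N, D_y = 1159 N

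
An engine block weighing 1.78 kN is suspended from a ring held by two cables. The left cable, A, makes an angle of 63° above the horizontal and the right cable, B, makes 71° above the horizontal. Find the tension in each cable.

T_A = 0.8056 kN, T_B = 1.123 kN

ΣF_x = 0: −T_A·cos63° + T_B·cos71° = 0 → T_B = 1.39446·T_A.
ΣF_y = 0: T_A·sin63° + T_B·sin71° = 1.78.
Substitute: T_A·(0.891007 + 1.39446·0.945519) = 1.78 → T_A = 0.805614 ≈ 0.8056 kN.
Then T_B = 1.39446 × 0.805614 = 1.123 kN.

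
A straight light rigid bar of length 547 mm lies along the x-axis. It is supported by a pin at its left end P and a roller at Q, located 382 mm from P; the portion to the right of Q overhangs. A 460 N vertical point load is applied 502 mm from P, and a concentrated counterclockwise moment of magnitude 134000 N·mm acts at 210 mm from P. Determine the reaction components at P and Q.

ΣM about P: Q_y·382 − 460·502 + 134000 = 0 → Q_y = 96920/382 = 253.717 ≈ 253.7 N.
ΣF_y = 0: P_y + 253.717 − 460 = 0 → P_y = 206.3 N.
ΣF_x = 0: no horizontal applied forces, so P_x = 0.

P_x = 0, P_y = 206.3 N, Q_y = 253.7 N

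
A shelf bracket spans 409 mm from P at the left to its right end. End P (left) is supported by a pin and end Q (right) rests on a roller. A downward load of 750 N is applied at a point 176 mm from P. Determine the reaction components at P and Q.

Taking moments about P: Q_y·409 − 750·176 = 0 → Q_y = 132000/409 = 322.738 ≈ 322.7 N.
ΣF_y = 0: P_y + 322.738 − 750 = 0 → P_y = 427.3 N.
ΣF_x = 0: no horizontal applied forces, so P_x = 0.

P_x = 0, P_y = 427.3 N, Q_y = 322.7 N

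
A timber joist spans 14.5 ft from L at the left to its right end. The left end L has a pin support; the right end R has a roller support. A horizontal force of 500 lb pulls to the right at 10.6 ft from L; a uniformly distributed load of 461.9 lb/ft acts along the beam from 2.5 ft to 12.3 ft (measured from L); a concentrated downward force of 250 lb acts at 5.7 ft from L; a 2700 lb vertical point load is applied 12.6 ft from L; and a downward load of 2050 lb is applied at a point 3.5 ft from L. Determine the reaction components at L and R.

L_x = -500.0 lb, L_y = 4277 lb, R_y = 5249 lb

Resultant of the distributed load: 461.9 × 9.8 = 4526.62 lb at 7.4 ft from L.
Taking moments about L: R_y·14.5 − (461.9·9.8)·7.4 − 250·5.7 − 2700·12.6 − 2050·3.5 = 0 → R_y = 76116.988/14.5 = 5249.45 ≈ 5249 lb.
ΣF_y = 0: L_y + 5249.45 − 461.9·9.8 − 250 − 2700 − 2050 = 0 → L_y = 4277 lb.
ΣF_x = 0: L_x + 500 = 0 → L_x = -500.0 lb.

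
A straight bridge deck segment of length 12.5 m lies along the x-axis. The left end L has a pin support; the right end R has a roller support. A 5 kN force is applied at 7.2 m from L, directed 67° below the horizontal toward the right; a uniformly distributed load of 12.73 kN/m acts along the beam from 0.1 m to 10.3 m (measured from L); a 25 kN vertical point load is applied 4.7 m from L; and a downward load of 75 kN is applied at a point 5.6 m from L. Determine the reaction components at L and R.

Resultant of the distributed load: 12.73 × 10.2 = 129.846 kN at 5.2 m from L.
Moments about L: R_y·12.5 − 5·sin67°·7.2 − (12.73·10.2)·5.2 − 25·4.7 − 75·5.6 = 0 → R_y = 1245.84/12.5 = 99.6672 ≈ 99.67 kN.
ΣF_y = 0: L_y + 99.6672 − 5·sin67° − 12.73·10.2 − 25 − 75 = 0 → L_y = 134.8 kN.
ΣF_x = 0: L_x + 5·cos67° = 0 → L_x = -1.954 kN.

L_x = -1.954 kN, L_y = 134.8 kN, R_y = 99.67 kN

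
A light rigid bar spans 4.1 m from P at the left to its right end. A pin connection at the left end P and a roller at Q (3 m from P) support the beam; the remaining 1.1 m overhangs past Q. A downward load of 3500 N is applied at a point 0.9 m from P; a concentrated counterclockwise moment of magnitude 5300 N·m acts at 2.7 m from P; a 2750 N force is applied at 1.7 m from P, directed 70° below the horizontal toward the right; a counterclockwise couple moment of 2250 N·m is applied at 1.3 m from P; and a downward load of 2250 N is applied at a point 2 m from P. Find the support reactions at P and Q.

ΣM about P: Q_y·3 − 3500·0.9 + 5300 − 2750·sin70°·1.7 + 2250 − 2250·2 = 0 → Q_y = 4493.06/3 = 1497.69 ≈ 1498 N.
ΣF_y = 0: P_y + 1497.69 − 3500 − 2750·sin70° − 2250 = 0 → P_y = 6836 N.
ΣF_x = 0: P_x + 2750·cos70° = 0 → P_x = -940.6 N.

P_x = -940.6 N, P_y = 6836 N, Q_y = 1498 N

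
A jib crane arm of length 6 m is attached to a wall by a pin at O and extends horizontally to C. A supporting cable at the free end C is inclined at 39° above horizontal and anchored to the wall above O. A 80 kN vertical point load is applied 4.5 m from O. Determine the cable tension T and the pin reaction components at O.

ΣM about O: T·sin39°·6 − 80·4.5 = 0 → T = 360/(6·0.62932) = 95.341 ≈ 95.34 kN.
ΣF_x = 0: O_x − T·cos39° = 0 → O_x = 95.341 × 0.777146 = 74.09 kN.
ΣF_y = 0: O_y + T·sin39° − 80 = 0 → O_y = 80 − 95.341 × 0.62932 = 20.00 kN.

T = 95.34 kN, O_x = 74.09 kN, O_y = 20.00 kN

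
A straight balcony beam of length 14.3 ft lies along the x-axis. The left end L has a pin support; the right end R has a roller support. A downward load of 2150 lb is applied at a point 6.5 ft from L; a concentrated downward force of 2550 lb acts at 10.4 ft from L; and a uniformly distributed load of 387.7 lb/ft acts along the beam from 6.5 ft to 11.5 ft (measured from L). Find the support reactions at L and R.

Resultant of the distributed load: 387.7 × 5 = 1938.5 lb at 9 ft from L.
ΣM about L: R_y·14.3 − 2150·6.5 − 2550·10.4 − (387.7·5)·9 = 0 → R_y = 57941.5/14.3 = 4051.85 ≈ 4052 lb.
ΣF_y = 0: L_y + 4051.85 − 2150 − 2550 − 387.7·5 = 0 → L_y = 2587 lb.
ΣF_x = 0: no horizontal applied forces, so L_x = 0.

L_x = 0, L_y = 2587 lb, R_y = 4052 lb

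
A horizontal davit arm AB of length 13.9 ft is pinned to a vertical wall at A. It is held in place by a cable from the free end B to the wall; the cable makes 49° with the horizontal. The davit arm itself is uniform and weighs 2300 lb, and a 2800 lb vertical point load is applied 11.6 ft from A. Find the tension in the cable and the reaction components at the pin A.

T = 4620 lb, A_x = 3031 lb, A_y = 1613 lb

ΣM about A: T·sin49°·13.9 − 2300·6.95 − 2800·11.6 = 0 → T = 48465/(13.9·0.75471) = 4619.91 ≈ 4620 lb.
ΣF_x = 0: A_x − T·cos49° = 0 → A_x = 4619.91 × 0.656059 = 3031 lb.
ΣF_y = 0: A_y + T·sin49° − 2300 − 2800 = 0 → A_y = 5100 − 4619.91 × 0.75471 = 1613 lb.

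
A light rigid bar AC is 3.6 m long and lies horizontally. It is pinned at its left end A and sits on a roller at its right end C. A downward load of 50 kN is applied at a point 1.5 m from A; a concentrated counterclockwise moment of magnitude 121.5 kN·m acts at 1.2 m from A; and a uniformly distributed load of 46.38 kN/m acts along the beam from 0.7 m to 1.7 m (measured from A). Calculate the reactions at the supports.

Resultant of the distributed load: 46.38 × 1 = 46.38 kN at 1.2 m from A.
ΣM about A: C_y·3.6 − 50·1.5 + 121.5 − (46.38·1)·1.2 = 0 → C_y = 9.156/3.6 = 2.54333 ≈ 2.543 kN.
ΣF_y = 0: A_y + 2.54333 − 50 − 46.38·1 = 0 → A_y = 93.84 kN.
ΣF_x = 0: no horizontal applied forces, so A_x = 0.

A_x = 0, A_y = 93.84 kN, C_y = 2.543 kN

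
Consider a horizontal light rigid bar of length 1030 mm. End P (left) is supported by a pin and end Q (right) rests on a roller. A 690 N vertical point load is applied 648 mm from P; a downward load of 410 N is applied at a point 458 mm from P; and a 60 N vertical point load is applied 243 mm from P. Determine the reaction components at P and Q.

P_x = 0, P_y = 529.4 N, Q_y = 630.6 N

Taking moments about P: Q_y·1030 − 690·648 − 410·458 − 60·243 = 0 → Q_y = 649480/1030 = 630.563 ≈ 630.6 N.
ΣF_y = 0: P_y + 630.563 − 690 − 410 − 60 = 0 → P_y = 529.4 N.
ΣF_x = 0: no horizontal applied forces, so P_x = 0.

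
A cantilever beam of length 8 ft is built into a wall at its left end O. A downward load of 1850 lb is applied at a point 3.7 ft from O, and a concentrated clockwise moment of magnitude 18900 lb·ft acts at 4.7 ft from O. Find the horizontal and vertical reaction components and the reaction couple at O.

ΣF_x = 0: O_x = 0.
ΣF_y = 0: O_y − 1850 = 0 → O_y = 1850 lb.
ΣM about O: M_O − 1850·3.7 − 18900 = 0 → M_O = 25740 lb·ft.

O_x = 0, O_y = 1850 lb, M_O = 25740 lb·ft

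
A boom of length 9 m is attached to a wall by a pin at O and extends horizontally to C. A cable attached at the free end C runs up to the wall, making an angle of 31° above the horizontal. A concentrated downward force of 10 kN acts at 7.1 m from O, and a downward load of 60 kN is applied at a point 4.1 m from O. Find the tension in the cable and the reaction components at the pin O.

ΣM about O: T·sin31°·9 − 10·7.1 − 60·4.1 = 0 → T = 317/(9·0.515038) = 68.3876 ≈ 68.39 kN.
ΣF_x = 0: O_x − T·cos31° = 0 → O_x = 68.3876 × 0.857167 = 58.62 kN.
ΣF_y = 0: O_y + T·sin31° − 10 − 60 = 0 → O_y = 70 − 68.3876 × 0.515038 = 34.78 kN.

T = 68.39 kN, O_x = 58.62 kN, O_y = 34.78 kN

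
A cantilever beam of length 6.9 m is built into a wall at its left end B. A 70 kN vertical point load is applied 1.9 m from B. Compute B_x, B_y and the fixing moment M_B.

B_x = 0, B_y = 70.00 kN, M_B = 133.0 kN·m

ΣF_x = 0: B_x = 0.
ΣF_y = 0: B_y − 70 = 0 → B_y = 70.00 kN.
ΣM about B: M_B − 70·1.9 = 0 → M_B = 133.0 kN·m.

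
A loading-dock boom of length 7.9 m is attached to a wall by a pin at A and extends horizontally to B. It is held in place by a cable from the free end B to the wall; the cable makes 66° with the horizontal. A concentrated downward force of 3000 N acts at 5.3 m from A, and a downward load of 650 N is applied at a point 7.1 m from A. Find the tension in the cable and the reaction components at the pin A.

ΣM about A: T·sin66°·7.9 − 3000·5.3 − 650·7.1 = 0 → T = 20515/(7.9·0.913545) = 2842.59 ≈ 2843 N.
ΣF_x = 0: A_x − T·cos66° = 0 → A_x = 2842.59 × 0.406737 = 1156 N.
ΣF_y = 0: A_y + T·sin66° − 3000 − 650 = 0 → A_y = 3650 − 2842.59 × 0.913545 = 1053 N.

T = 2843 N, A_x = 1156 N, A_y = 1053 N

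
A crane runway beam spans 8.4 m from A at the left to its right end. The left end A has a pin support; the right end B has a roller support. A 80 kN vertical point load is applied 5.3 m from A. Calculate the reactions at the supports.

A_x = 0, A_y = 29.52 kN, B_y = 50.48 kN

Taking moments about A: B_y·8.4 − 80·5.3 = 0 → B_y = 424/8.4 = 50.4762 ≈ 50.48 kN.
ΣF_y = 0: A_y + 50.4762 − 80 = 0 → A_y = 29.52 kN.
ΣF_x = 0: no horizontal applied forces, so A_x = 0.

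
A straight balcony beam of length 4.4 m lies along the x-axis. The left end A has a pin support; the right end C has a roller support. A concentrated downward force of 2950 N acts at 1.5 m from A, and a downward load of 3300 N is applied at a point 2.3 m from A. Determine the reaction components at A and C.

ΣM about A: C_y·4.4 − 2950·1.5 − 3300·2.3 = 0 → C_y = 12015/4.4 = 2730.68 ≈ 2731 N.
ΣF_y = 0: A_y + 2730.68 − 2950 − 3300 = 0 → A_y = 3519 N.
ΣF_x = 0: no horizontal applied forces, so A_x = 0.

A_x = 0, A_y = 3519 N, C_y = 2731 N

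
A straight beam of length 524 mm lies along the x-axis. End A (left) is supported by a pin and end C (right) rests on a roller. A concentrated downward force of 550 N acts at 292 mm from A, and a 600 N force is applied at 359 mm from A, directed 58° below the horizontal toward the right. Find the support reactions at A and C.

ΣM about A: C_y·524 − 550·292 − 600·sin58°·359 = 0 → C_y = 343270/524 = 655.095 ≈ 655.1 N.
ΣF_y = 0: A_y + 655.095 − 550 − 600·sin58° = 0 → A_y = 403.7 N.
ΣF_x = 0: A_x + 600·cos58° = 0 → A_x = -318.0 N.

A_x = -318.0 N, A_y = 403.7 N, C_y = 655.1 N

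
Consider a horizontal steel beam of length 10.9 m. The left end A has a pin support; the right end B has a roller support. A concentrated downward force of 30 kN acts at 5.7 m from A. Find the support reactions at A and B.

Moments about A: B_y·10.9 − 30·5.7 = 0 → B_y = 171/10.9 = 15.6881 ≈ 15.69 kN.
ΣF_y = 0: A_y + 15.6881 − 30 = 0 → A_y = 14.31 kN.
ΣF_x = 0: no horizontal applied forces, so A_x = 0.

A_x = 0, A_y = 14.31 kN, B_y = 15.69 kN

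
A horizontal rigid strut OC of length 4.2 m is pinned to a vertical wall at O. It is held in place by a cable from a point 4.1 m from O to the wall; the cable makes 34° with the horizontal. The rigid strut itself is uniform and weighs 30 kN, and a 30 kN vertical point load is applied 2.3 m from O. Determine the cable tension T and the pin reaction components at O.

T = 57.57 kN, O_x = 47.73 kN, O_y = 27.80 kN

ΣM about O: T·sin34°·4.1 − 30·2.1 − 30·2.3 = 0 → T = 132/(4.1·0.559193) = 57.5743 ≈ 57.57 kN.
ΣF_x = 0: O_x − T·cos34° = 0 → O_x = 57.5743 × 0.829038 = 47.73 kN.
ΣF_y = 0: O_y + T·sin34° − 30 − 30 = 0 → O_y = 60 − 57.5743 × 0.559193 = 27.80 kN.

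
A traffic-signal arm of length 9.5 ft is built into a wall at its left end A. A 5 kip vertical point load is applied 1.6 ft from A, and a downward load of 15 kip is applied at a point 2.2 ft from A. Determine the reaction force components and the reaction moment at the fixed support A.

ΣF_x = 0: A_x = 0.
ΣF_y = 0: A_y − 5 − 15 = 0 → A_y = 20.00 kip.
ΣM about A: M_A − 5·1.6 − 15·2.2 = 0 → M_A = 41.00 kip·ft.

A_x = 0, A_y = 20.00 kip, M_A = 41.00 kip·ft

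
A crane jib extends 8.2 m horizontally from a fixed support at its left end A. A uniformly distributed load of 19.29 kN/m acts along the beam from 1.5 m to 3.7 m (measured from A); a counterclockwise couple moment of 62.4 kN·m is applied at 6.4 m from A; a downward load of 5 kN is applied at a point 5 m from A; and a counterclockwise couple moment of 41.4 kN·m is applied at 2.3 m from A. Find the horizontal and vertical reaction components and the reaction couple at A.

Resultant of the distributed load: 19.29 × 2.2 = 42.438 kN at 2.6 m from A.
ΣF_x = 0: A_x = 0.
ΣF_y = 0: A_y − 19.29·2.2 − 5 = 0 → A_y = 47.44 kN.
ΣM about A: M_A − (19.29·2.2)·2.6 + 62.4 − 5·5 + 41.4 = 0 → M_A = 31.54 kN·m.

A_x = 0, A_y = 47.44 kN, M_A = 31.54 kN·m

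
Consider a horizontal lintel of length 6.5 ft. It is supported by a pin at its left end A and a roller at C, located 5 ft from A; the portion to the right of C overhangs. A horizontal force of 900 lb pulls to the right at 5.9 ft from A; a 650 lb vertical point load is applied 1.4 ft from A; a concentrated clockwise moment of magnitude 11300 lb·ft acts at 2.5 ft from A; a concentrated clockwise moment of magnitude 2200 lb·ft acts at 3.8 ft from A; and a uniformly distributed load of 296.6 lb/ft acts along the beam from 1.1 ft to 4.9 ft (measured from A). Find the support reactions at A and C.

Resultant of the distributed load: 296.6 × 3.8 = 1127.08 lb at 3 ft from A.
Taking moments about A: C_y·5 − 650·1.4 − 11300 − 2200 − (296.6·3.8)·3 = 0 → C_y = 17791.24/5 = 3558.25 ≈ 3558 lb.
ΣF_y = 0: A_y + 3558.25 − 650 − 296.6·3.8 = 0 → A_y = -1781 lb.
ΣF_x = 0: A_x + 900 = 0 → A_x = -900.0 lb.

A_x = -900.0 lb, A_y = -1781 lb, C_y = 3558 lb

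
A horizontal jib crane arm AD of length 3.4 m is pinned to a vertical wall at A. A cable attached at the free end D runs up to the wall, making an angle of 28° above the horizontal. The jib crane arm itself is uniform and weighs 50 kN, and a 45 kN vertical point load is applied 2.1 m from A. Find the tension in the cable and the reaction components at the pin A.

ΣM about A: T·sin28°·3.4 − 50·1.7 − 45·2.1 = 0 → T = 179.5/(3.4·0.469472) = 112.454 ≈ 112.5 kN.
ΣF_x = 0: A_x − T·cos28° = 0 → A_x = 112.454 × 0.882948 = 99.29 kN.
ΣF_y = 0: A_y + T·sin28° − 50 − 45 = 0 → A_y = 95 − 112.454 × 0.469472 = 42.21 kN.

T = 112.5 kN, A_x = 99.29 kN, A_y = 42.21 kN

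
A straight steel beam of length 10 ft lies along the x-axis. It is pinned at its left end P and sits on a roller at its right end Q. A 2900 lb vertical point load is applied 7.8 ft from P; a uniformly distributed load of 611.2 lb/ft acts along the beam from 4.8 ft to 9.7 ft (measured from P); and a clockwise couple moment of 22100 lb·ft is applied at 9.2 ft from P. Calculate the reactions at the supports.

Resultant of the distributed load: 611.2 × 4.9 = 2994.88 lb at 7.25 ft from P.
Taking moments about P: Q_y·10 − 2900·7.8 − (611.2·4.9)·7.25 − 22100 = 0 → Q_y = 66432.88/10 = 6643.29 ≈ 6643 lb.
ΣF_y = 0: P_y + 6643.29 − 2900 − 611.2·4.9 = 0 → P_y = -748.4 lb.
ΣF_x = 0: no horizontal applied forces, so P_x = 0.

P_x = 0, P_y = -748.4 lb, Q_y = 6643 lb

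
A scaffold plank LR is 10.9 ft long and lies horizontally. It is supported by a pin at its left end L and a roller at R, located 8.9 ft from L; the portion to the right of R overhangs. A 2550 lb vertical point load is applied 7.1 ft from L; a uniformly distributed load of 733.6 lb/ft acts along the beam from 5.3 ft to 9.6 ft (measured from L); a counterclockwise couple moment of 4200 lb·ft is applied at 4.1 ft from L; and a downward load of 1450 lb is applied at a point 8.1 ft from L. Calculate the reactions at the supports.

Resultant of the distributed load: 733.6 × 4.3 = 3154.48 lb at 7.45 ft from L.
Moments about L: R_y·8.9 − 2550·7.1 − (733.6·4.3)·7.45 + 4200 − 1450·8.1 = 0 → R_y = 49150.876/8.9 = 5522.57 ≈ 5523 lb.
ΣF_y = 0: L_y + 5522.57 − 2550 − 733.6·4.3 − 1450 = 0 → L_y = 1632 lb.
ΣF_x = 0: no horizontal applied forces, so L_x = 0.

L_x = 0, L_y = 1632 lb, R_y = 5523 lb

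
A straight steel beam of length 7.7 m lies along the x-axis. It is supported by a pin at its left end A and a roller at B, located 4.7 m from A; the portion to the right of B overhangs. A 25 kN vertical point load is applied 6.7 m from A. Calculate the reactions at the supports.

A_x = 0, A_y = -10.64 kN, B_y = 35.64 kN

Moments about A: B_y·4.7 − 25·6.7 = 0 → B_y = 167.5/4.7 = 35.6383 ≈ 35.64 kN.
ΣF_y = 0: A_y + 35.6383 − 25 = 0 → A_y = -10.64 kN.
ΣF_x = 0: no horizontal applied forces, so A_x = 0.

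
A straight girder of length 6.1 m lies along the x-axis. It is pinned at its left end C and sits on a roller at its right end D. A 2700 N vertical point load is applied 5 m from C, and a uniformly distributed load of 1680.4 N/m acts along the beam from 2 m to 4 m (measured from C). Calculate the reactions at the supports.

Resultant of the distributed load: 1680.4 × 2 = 3360.8 N at 3 m from C.
Taking moments about C: D_y·6.1 − 2700·5 − (1680.4·2)·3 = 0 → D_y = 23582.4/6.1 = 3865.97 ≈ 3866 N.
ΣF_y = 0: C_y + 3865.97 − 2700 − 1680.4·2 = 0 → C_y = 2195 N.
ΣF_x = 0: no horizontal applied forces, so C_x = 0.

C_x = 0, C_y = 2195 N, D_y = 3866 N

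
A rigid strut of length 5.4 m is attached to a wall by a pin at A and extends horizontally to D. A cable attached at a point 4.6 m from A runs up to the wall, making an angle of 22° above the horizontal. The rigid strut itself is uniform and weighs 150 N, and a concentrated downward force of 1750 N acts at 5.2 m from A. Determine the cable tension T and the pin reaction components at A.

T = 5516 N, A_x = 5114 N, A_y = -166.3 N

ΣM about A: T·sin22°·4.6 − 150·2.7 − 1750·5.2 = 0 → T = 9505/(4.6·0.374607) = 5515.93 ≈ 5516 N.
ΣF_x = 0: A_x − T·cos22° = 0 → A_x = 5515.93 × 0.927184 = 5114 N.
ΣF_y = 0: A_y + T·sin22° − 150 − 1750 = 0 → A_y = 1900 − 5515.93 × 0.374607 = -166.3 N.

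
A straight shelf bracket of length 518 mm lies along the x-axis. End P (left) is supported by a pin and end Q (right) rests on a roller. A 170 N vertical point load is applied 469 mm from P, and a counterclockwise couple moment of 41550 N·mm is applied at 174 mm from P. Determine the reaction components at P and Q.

P_x = 0, P_y = 96.29 N, Q_y = 73.71 N

Taking moments about P: Q_y·518 − 170·469 + 41550 = 0 → Q_y = 38180/518 = 73.7066 ≈ 73.71 N.
ΣF_y = 0: P_y + 73.7066 − 170 = 0 → P_y = 96.29 N.
ΣF_x = 0: no horizontal applied forces, so P_x = 0.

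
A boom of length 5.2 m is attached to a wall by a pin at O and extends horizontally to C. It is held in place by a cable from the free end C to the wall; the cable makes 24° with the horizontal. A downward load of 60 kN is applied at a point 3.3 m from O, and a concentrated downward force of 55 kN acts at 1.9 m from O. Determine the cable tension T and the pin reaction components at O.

ΣM about O: T·sin24°·5.2 − 60·3.3 − 55·1.9 = 0 → T = 302.5/(5.2·0.406737) = 143.024 ≈ 143.0 kN.
ΣF_x = 0: O_x − T·cos24° = 0 → O_x = 143.024 × 0.913545 = 130.7 kN.
ΣF_y = 0: O_y + T·sin24° − 60 − 55 = 0 → O_y = 115 − 143.024 × 0.406737 = 56.83 kN.

T = 143.0 kN, O_x = 130.7 kN, O_y = 56.83 kN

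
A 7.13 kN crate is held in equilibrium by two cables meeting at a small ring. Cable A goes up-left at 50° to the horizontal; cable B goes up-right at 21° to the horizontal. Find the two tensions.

T_A = 7.040 kN, T_B = 4.847 kN

ΣF_x = 0: −T_A·cos50° + T_B·cos21° = 0 → T_B = 0.688519·T_A.
ΣF_y = 0: T_A·sin50° + T_B·sin21° = 7.13.
Substitute: T_A·(0.766044 + 0.688519·0.358368) = 7.13 → T_A = 7.03998 ≈ 7.040 kN.
Then T_B = 0.688519 × 7.03998 = 4.847 kN.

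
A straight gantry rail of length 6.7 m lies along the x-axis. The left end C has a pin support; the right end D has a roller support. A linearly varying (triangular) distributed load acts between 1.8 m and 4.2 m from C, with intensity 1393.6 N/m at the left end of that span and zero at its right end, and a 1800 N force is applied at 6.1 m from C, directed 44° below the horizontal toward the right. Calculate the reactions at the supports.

C_x = -1295 N, C_y = 1135 N, D_y = 1787 N

Resultant of the triangular load: ½ × 1393.6 × 2.4 = 1672.32 N, acting at 2.6 m from C (one-third of the span from the peak).
ΣM about C: D_y·6.7 − (½·1393.6·2.4)·2.6 − 1800·sin44°·6.1 = 0 → D_y = 11975.4/6.7 = 1787.37 ≈ 1787 N.
ΣF_y = 0: C_y + 1787.37 − ½·1393.6·2.4 − 1800·sin44° = 0 → C_y = 1135 N.
ΣF_x = 0: C_x + 1800·cos44° = 0 → C_x = -1295 N.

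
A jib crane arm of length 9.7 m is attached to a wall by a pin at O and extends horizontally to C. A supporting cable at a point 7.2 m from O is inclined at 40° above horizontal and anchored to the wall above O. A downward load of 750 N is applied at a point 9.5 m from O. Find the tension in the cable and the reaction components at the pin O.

ΣM about O: T·sin40°·7.2 − 750·9.5 = 0 → T = 7125/(7.2·0.642788) = 1539.52 ≈ 1540 N.
ΣF_x = 0: O_x − T·cos40° = 0 → O_x = 1539.52 × 0.766044 = 1179 N.
ΣF_y = 0: O_y + T·sin40° − 750 = 0 → O_y = 750 − 1539.52 × 0.642788 = -239.6 N.

T = 1540 N, O_x = 1179 N, O_y = -239.6 N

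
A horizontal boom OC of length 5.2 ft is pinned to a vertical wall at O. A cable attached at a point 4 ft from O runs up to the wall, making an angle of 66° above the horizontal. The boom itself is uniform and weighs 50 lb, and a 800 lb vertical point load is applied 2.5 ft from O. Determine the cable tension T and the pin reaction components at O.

ΣM about O: T·sin66°·4 − 50·2.6 − 800·2.5 = 0 → T = 2130/(4·0.913545) = 582.894 ≈ 582.9 lb.
ΣF_x = 0: O_x − T·cos66° = 0 → O_x = 582.894 × 0.406737 = 237.1 lb.
ΣF_y = 0: O_y + T·sin66° − 50 − 800 = 0 → O_y = 850 − 582.894 × 0.913545 = 317.5 lb.

T = 582.9 lb, O_x = 237.1 lb, O_y = 317.5 lb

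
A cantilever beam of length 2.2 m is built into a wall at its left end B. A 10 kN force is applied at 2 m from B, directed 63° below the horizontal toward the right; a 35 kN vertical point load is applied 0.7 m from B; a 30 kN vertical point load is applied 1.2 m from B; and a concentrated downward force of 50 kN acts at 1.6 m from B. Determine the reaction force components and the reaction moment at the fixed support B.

ΣF_x = 0: B_x + 10·cos63° = 0 → B_x = -4.540 kN.
ΣF_y = 0: B_y − 10·sin63° − 35 − 30 − 50 = 0 → B_y = 123.9 kN.
ΣM about B: M_B − 10·sin63°·2 − 35·0.7 − 30·1.2 − 50·1.6 = 0 → M_B = 158.3 kN·m.

B_x = -4.540 kN, B_y = 123.9 kN, M_B = 158.3 kN·m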